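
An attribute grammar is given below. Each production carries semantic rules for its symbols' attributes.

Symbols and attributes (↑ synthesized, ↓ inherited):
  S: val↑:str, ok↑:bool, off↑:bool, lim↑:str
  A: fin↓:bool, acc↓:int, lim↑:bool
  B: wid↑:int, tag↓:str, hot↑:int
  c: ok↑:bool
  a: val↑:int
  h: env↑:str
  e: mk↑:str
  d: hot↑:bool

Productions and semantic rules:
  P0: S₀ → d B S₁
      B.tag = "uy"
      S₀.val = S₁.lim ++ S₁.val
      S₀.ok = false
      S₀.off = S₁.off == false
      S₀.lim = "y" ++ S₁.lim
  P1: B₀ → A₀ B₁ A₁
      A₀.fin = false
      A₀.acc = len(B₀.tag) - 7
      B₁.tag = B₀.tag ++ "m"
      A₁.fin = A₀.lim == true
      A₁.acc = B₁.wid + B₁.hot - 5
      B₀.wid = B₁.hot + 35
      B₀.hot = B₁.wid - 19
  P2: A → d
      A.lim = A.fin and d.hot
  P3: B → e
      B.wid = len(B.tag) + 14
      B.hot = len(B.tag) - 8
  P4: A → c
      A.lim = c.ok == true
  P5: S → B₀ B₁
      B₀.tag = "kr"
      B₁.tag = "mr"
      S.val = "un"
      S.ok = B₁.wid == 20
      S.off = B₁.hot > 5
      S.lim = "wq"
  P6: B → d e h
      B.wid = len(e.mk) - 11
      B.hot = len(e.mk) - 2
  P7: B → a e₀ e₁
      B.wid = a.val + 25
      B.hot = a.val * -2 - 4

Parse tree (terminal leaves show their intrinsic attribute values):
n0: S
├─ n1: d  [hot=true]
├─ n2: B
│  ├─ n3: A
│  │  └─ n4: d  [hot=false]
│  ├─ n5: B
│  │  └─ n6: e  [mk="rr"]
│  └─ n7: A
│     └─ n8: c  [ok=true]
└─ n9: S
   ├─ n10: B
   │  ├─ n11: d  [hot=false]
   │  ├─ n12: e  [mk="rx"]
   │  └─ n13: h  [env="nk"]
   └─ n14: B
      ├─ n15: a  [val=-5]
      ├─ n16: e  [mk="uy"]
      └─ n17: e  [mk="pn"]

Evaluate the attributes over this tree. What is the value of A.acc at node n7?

7

1. n1.hot = true  [terminal]
2. n2.tag = "uy"  ["uy"]
3. n3.fin = false  [false]
4. n3.acc = -5  [len(B₀.tag) - 7]
5. n4.hot = false  [terminal]
6. n3.lim = false  [A.fin and d.hot]
7. n5.tag = "uym"  [B₀.tag ++ "m"]
8. n6.mk = "rr"  [terminal]
9. n5.wid = 17  [len(B.tag) + 14]
10. n5.hot = -5  [len(B.tag) - 8]
11. n7.fin = false  [A₀.lim == true]
12. n7.acc = 7  [B₁.wid + B₁.hot - 5]
13. n8.ok = true  [terminal]
14. n7.lim = true  [c.ok == true]
15. n2.wid = 30  [B₁.hot + 35]
16. n2.hot = -2  [B₁.wid - 19]
17. n10.tag = "kr"  ["kr"]
18. n11.hot = false  [terminal]
19. n12.mk = "rx"  [terminal]
20. n13.env = "nk"  [terminal]
21. n10.wid = -9  [len(e.mk) - 11]
22. n10.hot = 0  [len(e.mk) - 2]
23. n14.tag = "mr"  ["mr"]
24. n15.val = -5  [terminal]
25. n16.mk = "uy"  [terminal]
26. n17.mk = "pn"  [terminal]
27. n14.wid = 20  [a.val + 25]
28. n14.hot = 6  [a.val * -2 - 4]
29. n9.val = "un"  ["un"]
30. n9.ok = true  [B₁.wid == 20]
31. n9.off = true  [B₁.hot > 5]
32. n9.lim = "wq"  ["wq"]
33. n0.val = "wqun"  [S₁.lim ++ S₁.val]
34. n0.ok = false  [false]
35. n0.off = false  [S₁.off == false]
36. n0.lim = "ywq"  ["y" ++ S₁.lim]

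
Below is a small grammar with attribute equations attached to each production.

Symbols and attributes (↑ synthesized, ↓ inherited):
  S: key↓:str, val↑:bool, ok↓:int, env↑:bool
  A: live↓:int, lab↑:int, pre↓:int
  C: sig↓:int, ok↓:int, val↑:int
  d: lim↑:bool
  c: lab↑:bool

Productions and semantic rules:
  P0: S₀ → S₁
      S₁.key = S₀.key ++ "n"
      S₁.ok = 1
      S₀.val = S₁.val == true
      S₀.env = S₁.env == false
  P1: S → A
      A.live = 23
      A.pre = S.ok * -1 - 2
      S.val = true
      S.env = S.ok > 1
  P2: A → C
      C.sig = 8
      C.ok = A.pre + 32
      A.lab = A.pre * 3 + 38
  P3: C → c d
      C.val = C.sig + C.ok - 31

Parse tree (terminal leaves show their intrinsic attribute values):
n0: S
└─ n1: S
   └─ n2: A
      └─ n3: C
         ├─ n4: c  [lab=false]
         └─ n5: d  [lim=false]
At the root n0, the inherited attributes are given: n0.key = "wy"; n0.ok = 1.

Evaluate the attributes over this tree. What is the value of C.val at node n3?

1. n0.key = "wy"  [given at root]
2. n0.ok = 1  [given at root]
3. n1.key = "wyn"  [S₀.key ++ "n"]
4. n1.ok = 1  [1]
5. n2.live = 23  [23]
6. n2.pre = -3  [S.ok * -1 - 2]
7. n3.sig = 8  [8]
8. n3.ok = 29  [A.pre + 32]
9. n4.lab = false  [terminal]
10. n5.lim = false  [terminal]
11. n3.val = 6  [C.sig + C.ok - 31]
12. n2.lab = 29  [A.pre * 3 + 38]
13. n1.val = true  [true]
14. n1.env = false  [S.ok > 1]
15. n0.val = true  [S₁.val == true]
16. n0.env = true  [S₁.env == false]

6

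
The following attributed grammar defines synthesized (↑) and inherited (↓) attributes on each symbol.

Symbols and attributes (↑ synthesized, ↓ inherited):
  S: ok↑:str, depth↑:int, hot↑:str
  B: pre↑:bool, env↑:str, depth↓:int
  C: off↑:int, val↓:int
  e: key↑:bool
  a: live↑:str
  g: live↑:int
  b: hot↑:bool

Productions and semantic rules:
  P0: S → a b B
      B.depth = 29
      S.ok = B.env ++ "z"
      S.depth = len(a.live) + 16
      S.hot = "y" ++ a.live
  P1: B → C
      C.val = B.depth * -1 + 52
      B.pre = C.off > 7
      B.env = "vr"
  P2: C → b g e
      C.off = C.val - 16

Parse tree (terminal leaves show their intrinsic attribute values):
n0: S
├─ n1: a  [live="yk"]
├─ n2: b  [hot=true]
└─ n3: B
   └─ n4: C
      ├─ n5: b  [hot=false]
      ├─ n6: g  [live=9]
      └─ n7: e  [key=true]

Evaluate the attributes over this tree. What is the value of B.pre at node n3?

1. n1.live = "yk"  [terminal]
2. n2.hot = true  [terminal]
3. n3.depth = 29  [29]
4. n4.val = 23  [B.depth * -1 + 52]
5. n5.hot = false  [terminal]
6. n6.live = 9  [terminal]
7. n7.key = true  [terminal]
8. n4.off = 7  [C.val - 16]
9. n3.pre = false  [C.off > 7]
10. n3.env = "vr"  ["vr"]
11. n0.ok = "vrz"  [B.env ++ "z"]
12. n0.depth = 18  [len(a.live) + 16]
13. n0.hot = "yyk"  ["y" ++ a.live]

false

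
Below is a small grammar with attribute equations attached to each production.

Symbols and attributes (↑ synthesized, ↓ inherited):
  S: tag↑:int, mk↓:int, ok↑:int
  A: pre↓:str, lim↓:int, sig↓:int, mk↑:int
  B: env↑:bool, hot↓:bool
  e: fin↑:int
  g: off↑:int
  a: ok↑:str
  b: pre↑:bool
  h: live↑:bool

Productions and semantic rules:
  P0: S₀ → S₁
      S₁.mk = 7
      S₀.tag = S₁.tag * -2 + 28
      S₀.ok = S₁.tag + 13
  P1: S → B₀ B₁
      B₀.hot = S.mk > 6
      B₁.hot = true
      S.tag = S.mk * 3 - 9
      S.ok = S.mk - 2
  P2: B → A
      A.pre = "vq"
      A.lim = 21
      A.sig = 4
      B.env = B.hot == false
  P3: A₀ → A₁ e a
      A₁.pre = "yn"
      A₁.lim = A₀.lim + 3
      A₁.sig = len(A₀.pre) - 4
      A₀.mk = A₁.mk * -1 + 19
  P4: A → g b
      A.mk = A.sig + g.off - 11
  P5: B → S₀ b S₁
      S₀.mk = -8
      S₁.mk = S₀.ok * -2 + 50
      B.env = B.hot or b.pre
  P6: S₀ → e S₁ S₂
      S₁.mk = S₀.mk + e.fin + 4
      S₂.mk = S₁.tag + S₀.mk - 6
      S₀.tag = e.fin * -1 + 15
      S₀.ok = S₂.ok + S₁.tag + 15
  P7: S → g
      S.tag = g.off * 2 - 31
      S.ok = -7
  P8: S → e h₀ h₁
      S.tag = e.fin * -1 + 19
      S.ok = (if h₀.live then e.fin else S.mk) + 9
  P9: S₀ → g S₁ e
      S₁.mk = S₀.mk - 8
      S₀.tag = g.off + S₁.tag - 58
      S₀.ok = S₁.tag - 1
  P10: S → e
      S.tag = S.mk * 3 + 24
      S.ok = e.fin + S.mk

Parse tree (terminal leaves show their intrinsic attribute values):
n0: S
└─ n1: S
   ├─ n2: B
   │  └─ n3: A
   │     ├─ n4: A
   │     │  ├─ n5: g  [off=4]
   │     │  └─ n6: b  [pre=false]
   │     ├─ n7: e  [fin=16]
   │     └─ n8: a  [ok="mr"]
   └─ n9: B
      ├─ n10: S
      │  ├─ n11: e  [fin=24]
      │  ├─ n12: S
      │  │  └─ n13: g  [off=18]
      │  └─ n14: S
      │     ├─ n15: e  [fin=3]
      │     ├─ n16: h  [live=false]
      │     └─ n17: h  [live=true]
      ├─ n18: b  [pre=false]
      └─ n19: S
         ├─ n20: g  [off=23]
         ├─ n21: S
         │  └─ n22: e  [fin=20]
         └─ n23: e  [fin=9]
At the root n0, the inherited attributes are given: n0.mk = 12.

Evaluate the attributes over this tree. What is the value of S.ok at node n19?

1. n0.mk = 12  [given at root]
2. n1.mk = 7  [7]
3. n2.hot = true  [S.mk > 6]
4. n3.pre = "vq"  ["vq"]
5. n3.lim = 21  [21]
6. n3.sig = 4  [4]
7. n4.pre = "yn"  ["yn"]
8. n4.lim = 24  [A₀.lim + 3]
9. n4.sig = -2  [len(A₀.pre) - 4]
10. n5.off = 4  [terminal]
11. n6.pre = false  [terminal]
12. n4.mk = -9  [A.sig + g.off - 11]
13. n7.fin = 16  [terminal]
14. n8.ok = "mr"  [terminal]
15. n3.mk = 28  [A₁.mk * -1 + 19]
16. n2.env = false  [B.hot == false]
17. n9.hot = true  [true]
18. n10.mk = -8  [-8]
19. n11.fin = 24  [terminal]
20. n12.mk = 20  [S₀.mk + e.fin + 4]
21. n13.off = 18  [terminal]
22. n12.tag = 5  [g.off * 2 - 31]
23. n12.ok = -7  [-7]
24. n14.mk = -9  [S₁.tag + S₀.mk - 6]
25. n15.fin = 3  [terminal]
26. n16.live = false  [terminal]
27. n17.live = true  [terminal]
28. n14.tag = 16  [e.fin * -1 + 19]
29. n14.ok = 0  [(if h₀.live then e.fin else S.mk) + 9]
30. n10.tag = -9  [e.fin * -1 + 15]
31. n10.ok = 20  [S₂.ok + S₁.tag + 15]
32. n18.pre = false  [terminal]
33. n19.mk = 10  [S₀.ok * -2 + 50]
34. n20.off = 23  [terminal]
35. n21.mk = 2  [S₀.mk - 8]
36. n22.fin = 20  [terminal]
37. n21.tag = 30  [S.mk * 3 + 24]
38. n21.ok = 22  [e.fin + S.mk]
39. n23.fin = 9  [terminal]
40. n19.tag = -5  [g.off + S₁.tag - 58]
41. n19.ok = 29  [S₁.tag - 1]
42. n9.env = true  [B.hot or b.pre]
43. n1.tag = 12  [S.mk * 3 - 9]
44. n1.ok = 5  [S.mk - 2]
45. n0.tag = 4  [S₁.tag * -2 + 28]
46. n0.ok = 25  [S₁.tag + 13]

29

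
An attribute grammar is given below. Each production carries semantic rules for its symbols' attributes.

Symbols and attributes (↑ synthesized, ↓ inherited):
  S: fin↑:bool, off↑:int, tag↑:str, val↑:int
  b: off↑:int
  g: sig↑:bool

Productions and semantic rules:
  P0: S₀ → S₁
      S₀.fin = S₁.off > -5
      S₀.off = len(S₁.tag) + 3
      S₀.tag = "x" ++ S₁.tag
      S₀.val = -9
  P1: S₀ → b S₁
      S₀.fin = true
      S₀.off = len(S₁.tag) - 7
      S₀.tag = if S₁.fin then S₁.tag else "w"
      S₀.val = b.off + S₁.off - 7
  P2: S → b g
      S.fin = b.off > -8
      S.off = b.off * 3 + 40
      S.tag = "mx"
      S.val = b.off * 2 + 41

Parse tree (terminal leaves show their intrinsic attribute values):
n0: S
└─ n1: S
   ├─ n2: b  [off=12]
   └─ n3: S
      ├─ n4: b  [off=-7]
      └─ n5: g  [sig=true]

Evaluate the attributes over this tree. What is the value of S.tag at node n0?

"xmx"

1. n2.off = 12  [terminal]
2. n4.off = -7  [terminal]
3. n5.sig = true  [terminal]
4. n3.fin = true  [b.off > -8]
5. n3.off = 19  [b.off * 3 + 40]
6. n3.tag = "mx"  ["mx"]
7. n3.val = 27  [b.off * 2 + 41]
8. n1.fin = true  [true]
9. n1.off = -5  [len(S₁.tag) - 7]
10. n1.tag = "mx"  [if S₁.fin then S₁.tag else "w"]
11. n1.val = 24  [b.off + S₁.off - 7]
12. n0.fin = false  [S₁.off > -5]
13. n0.off = 5  [len(S₁.tag) + 3]
14. n0.tag = "xmx"  ["x" ++ S₁.tag]
15. n0.val = -9  [-9]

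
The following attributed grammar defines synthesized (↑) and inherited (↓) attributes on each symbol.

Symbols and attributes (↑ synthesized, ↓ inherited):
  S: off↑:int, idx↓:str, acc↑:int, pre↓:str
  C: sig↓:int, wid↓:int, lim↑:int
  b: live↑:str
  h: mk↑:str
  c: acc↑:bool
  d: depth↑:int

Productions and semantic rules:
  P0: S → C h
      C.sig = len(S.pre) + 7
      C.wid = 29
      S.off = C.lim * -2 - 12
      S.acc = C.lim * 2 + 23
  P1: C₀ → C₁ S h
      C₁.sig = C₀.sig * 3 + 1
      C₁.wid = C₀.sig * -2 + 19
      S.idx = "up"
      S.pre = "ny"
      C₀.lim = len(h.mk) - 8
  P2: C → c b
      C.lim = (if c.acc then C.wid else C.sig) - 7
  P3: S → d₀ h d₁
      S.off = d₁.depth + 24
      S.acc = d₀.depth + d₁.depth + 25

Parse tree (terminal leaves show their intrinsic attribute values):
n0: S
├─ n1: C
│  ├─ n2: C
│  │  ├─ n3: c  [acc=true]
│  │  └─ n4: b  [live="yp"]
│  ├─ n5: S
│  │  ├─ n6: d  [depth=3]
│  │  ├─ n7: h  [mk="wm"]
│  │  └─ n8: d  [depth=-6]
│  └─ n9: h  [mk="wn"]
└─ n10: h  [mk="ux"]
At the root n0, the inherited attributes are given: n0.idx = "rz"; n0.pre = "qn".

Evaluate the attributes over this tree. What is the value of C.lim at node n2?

1. n0.idx = "rz"  [given at root]
2. n0.pre = "qn"  [given at root]
3. n1.sig = 9  [len(S.pre) + 7]
4. n1.wid = 29  [29]
5. n2.sig = 28  [C₀.sig * 3 + 1]
6. n2.wid = 1  [C₀.sig * -2 + 19]
7. n3.acc = true  [terminal]
8. n4.live = "yp"  [terminal]
9. n2.lim = -6  [(if c.acc then C.wid else C.sig) - 7]
10. n5.idx = "up"  ["up"]
11. n5.pre = "ny"  ["ny"]
12. n6.depth = 3  [terminal]
13. n7.mk = "wm"  [terminal]
14. n8.depth = -6  [terminal]
15. n5.off = 18  [d₁.depth + 24]
16. n5.acc = 22  [d₀.depth + d₁.depth + 25]
17. n9.mk = "wn"  [terminal]
18. n1.lim = -6  [len(h.mk) - 8]
19. n10.mk = "ux"  [terminal]
20. n0.off = 0  [C.lim * -2 - 12]
21. n0.acc = 11  [C.lim * 2 + 23]

-6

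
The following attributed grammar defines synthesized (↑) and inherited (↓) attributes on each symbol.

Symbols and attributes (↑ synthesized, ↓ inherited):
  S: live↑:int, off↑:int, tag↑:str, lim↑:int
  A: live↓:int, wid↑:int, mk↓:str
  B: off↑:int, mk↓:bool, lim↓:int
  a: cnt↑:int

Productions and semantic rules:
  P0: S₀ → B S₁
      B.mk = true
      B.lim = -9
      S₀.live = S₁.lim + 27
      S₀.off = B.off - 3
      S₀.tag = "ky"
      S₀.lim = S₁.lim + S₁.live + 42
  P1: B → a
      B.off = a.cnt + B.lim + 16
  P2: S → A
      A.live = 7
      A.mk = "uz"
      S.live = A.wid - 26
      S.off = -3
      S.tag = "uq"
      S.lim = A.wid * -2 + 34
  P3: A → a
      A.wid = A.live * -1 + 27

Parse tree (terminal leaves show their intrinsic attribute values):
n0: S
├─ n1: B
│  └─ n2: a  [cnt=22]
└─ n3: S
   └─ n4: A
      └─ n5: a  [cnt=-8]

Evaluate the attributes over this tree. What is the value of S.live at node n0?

1. n1.mk = true  [true]
2. n1.lim = -9  [-9]
3. n2.cnt = 22  [terminal]
4. n1.off = 29  [a.cnt + B.lim + 16]
5. n4.live = 7  [7]
6. n4.mk = "uz"  ["uz"]
7. n5.cnt = -8  [terminal]
8. n4.wid = 20  [A.live * -1 + 27]
9. n3.live = -6  [A.wid - 26]
10. n3.off = -3  [-3]
11. n3.tag = "uq"  ["uq"]
12. n3.lim = -6  [A.wid * -2 + 34]
13. n0.live = 21  [S₁.lim + 27]
14. n0.off = 26  [B.off - 3]
15. n0.tag = "ky"  ["ky"]
16. n0.lim = 30  [S₁.lim + S₁.live + 42]

21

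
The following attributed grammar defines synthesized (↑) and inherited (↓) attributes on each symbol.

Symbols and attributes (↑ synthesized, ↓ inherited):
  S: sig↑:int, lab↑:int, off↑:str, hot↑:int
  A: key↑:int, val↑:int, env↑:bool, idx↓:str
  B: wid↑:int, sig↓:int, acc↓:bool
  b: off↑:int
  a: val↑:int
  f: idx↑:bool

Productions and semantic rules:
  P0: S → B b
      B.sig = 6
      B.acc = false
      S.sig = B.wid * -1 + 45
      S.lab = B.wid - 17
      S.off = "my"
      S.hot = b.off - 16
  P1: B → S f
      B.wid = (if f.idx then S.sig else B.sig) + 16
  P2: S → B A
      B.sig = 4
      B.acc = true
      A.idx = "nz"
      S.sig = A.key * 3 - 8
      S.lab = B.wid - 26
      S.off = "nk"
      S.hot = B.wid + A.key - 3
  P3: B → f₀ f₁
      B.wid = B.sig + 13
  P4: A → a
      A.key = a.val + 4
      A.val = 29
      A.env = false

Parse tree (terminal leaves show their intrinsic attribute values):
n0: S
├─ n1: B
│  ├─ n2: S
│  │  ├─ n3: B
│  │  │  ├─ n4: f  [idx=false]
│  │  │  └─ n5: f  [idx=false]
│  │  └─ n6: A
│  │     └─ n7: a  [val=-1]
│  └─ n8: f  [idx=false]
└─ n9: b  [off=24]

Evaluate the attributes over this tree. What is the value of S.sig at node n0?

23

1. n1.sig = 6  [6]
2. n1.acc = false  [false]
3. n3.sig = 4  [4]
4. n3.acc = true  [true]
5. n4.idx = false  [terminal]
6. n5.idx = false  [terminal]
7. n3.wid = 17  [B.sig + 13]
8. n6.idx = "nz"  ["nz"]
9. n7.val = -1  [terminal]
10. n6.key = 3  [a.val + 4]
11. n6.val = 29  [29]
12. n6.env = false  [false]
13. n2.sig = 1  [A.key * 3 - 8]
14. n2.lab = -9  [B.wid - 26]
15. n2.off = "nk"  ["nk"]
16. n2.hot = 17  [B.wid + A.key - 3]
17. n8.idx = false  [terminal]
18. n1.wid = 22  [(if f.idx then S.sig else B.sig) + 16]
19. n9.off = 24  [terminal]
20. n0.sig = 23  [B.wid * -1 + 45]
21. n0.lab = 5  [B.wid - 17]
22. n0.off = "my"  ["my"]
23. n0.hot = 8  [b.off - 16]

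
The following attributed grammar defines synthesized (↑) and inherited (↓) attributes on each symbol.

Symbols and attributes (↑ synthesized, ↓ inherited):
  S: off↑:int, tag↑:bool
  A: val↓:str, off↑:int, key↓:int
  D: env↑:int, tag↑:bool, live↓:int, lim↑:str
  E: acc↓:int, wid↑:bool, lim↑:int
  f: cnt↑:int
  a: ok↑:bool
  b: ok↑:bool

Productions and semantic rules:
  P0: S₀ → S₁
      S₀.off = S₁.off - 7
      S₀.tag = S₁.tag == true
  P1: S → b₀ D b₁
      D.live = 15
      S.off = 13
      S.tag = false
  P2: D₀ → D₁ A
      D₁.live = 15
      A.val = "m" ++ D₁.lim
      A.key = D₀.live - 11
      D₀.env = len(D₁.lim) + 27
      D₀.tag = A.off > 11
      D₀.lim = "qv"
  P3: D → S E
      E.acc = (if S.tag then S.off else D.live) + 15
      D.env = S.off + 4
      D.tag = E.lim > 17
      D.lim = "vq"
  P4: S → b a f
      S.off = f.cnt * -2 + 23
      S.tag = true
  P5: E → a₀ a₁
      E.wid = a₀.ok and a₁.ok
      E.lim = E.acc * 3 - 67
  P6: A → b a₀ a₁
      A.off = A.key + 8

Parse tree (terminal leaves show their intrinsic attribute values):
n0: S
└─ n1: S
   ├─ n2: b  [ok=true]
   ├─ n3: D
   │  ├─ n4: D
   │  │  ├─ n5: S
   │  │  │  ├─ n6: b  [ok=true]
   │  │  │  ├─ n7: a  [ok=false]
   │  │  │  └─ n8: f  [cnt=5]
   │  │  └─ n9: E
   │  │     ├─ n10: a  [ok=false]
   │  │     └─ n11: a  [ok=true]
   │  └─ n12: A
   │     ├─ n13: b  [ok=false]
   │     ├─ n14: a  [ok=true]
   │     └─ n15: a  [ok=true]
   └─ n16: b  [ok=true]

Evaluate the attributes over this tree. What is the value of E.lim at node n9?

17

1. n2.ok = true  [terminal]
2. n3.live = 15  [15]
3. n4.live = 15  [15]
4. n6.ok = true  [terminal]
5. n7.ok = false  [terminal]
6. n8.cnt = 5  [terminal]
7. n5.off = 13  [f.cnt * -2 + 23]
8. n5.tag = true  [true]
9. n9.acc = 28  [(if S.tag then S.off else D.live) + 15]
10. n10.ok = false  [terminal]
11. n11.ok = true  [terminal]
12. n9.wid = false  [a₀.ok and a₁.ok]
13. n9.lim = 17  [E.acc * 3 - 67]
14. n4.env = 17  [S.off + 4]
15. n4.tag = false  [E.lim > 17]
16. n4.lim = "vq"  ["vq"]
17. n12.val = "mvq"  ["m" ++ D₁.lim]
18. n12.key = 4  [D₀.live - 11]
19. n13.ok = false  [terminal]
20. n14.ok = true  [terminal]
21. n15.ok = true  [terminal]
22. n12.off = 12  [A.key + 8]
23. n3.env = 29  [len(D₁.lim) + 27]
24. n3.tag = true  [A.off > 11]
25. n3.lim = "qv"  ["qv"]
26. n16.ok = true  [terminal]
27. n1.off = 13  [13]
28. n1.tag = false  [false]
29. n0.off = 6  [S₁.off - 7]
30. n0.tag = false  [S₁.tag == true]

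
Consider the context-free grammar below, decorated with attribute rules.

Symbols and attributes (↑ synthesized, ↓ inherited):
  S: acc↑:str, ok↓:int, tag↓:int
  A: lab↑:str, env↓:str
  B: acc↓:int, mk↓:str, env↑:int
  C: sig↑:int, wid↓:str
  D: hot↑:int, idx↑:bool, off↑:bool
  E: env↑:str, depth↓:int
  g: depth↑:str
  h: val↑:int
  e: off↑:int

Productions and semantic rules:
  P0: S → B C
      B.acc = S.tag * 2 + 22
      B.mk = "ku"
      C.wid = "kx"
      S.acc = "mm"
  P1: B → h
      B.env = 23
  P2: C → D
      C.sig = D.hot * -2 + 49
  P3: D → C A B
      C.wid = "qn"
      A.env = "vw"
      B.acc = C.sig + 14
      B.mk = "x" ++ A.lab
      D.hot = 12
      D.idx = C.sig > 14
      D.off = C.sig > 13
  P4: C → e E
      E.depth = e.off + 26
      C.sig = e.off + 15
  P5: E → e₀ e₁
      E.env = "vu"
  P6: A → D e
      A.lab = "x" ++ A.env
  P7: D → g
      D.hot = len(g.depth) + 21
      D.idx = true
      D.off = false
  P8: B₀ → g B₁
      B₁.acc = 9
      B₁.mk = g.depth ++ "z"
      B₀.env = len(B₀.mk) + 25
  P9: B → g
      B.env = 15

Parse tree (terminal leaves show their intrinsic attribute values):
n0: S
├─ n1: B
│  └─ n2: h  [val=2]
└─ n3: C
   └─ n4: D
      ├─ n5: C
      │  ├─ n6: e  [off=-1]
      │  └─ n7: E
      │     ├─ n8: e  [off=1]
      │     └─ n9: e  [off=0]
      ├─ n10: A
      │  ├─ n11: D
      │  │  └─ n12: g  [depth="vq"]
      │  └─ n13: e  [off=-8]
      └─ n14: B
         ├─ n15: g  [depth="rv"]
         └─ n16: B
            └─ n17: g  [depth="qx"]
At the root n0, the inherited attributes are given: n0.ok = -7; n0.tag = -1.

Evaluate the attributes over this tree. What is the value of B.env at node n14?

29

1. n0.ok = -7  [given at root]
2. n0.tag = -1  [given at root]
3. n1.acc = 20  [S.tag * 2 + 22]
4. n1.mk = "ku"  ["ku"]
5. n2.val = 2  [terminal]
6. n1.env = 23  [23]
7. n3.wid = "kx"  ["kx"]
8. n5.wid = "qn"  ["qn"]
9. n6.off = -1  [terminal]
10. n7.depth = 25  [e.off + 26]
11. n8.off = 1  [terminal]
12. n9.off = 0  [terminal]
13. n7.env = "vu"  ["vu"]
14. n5.sig = 14  [e.off + 15]
15. n10.env = "vw"  ["vw"]
16. n12.depth = "vq"  [terminal]
17. n11.hot = 23  [len(g.depth) + 21]
18. n11.idx = true  [true]
19. n11.off = false  [false]
20. n13.off = -8  [terminal]
21. n10.lab = "xvw"  ["x" ++ A.env]
22. n14.acc = 28  [C.sig + 14]
23. n14.mk = "xxvw"  ["x" ++ A.lab]
24. n15.depth = "rv"  [terminal]
25. n16.acc = 9  [9]
26. n16.mk = "rvz"  [g.depth ++ "z"]
27. n17.depth = "qx"  [terminal]
28. n16.env = 15  [15]
29. n14.env = 29  [len(B₀.mk) + 25]
30. n4.hot = 12  [12]
31. n4.idx = false  [C.sig > 14]
32. n4.off = true  [C.sig > 13]
33. n3.sig = 25  [D.hot * -2 + 49]
34. n0.acc = "mm"  ["mm"]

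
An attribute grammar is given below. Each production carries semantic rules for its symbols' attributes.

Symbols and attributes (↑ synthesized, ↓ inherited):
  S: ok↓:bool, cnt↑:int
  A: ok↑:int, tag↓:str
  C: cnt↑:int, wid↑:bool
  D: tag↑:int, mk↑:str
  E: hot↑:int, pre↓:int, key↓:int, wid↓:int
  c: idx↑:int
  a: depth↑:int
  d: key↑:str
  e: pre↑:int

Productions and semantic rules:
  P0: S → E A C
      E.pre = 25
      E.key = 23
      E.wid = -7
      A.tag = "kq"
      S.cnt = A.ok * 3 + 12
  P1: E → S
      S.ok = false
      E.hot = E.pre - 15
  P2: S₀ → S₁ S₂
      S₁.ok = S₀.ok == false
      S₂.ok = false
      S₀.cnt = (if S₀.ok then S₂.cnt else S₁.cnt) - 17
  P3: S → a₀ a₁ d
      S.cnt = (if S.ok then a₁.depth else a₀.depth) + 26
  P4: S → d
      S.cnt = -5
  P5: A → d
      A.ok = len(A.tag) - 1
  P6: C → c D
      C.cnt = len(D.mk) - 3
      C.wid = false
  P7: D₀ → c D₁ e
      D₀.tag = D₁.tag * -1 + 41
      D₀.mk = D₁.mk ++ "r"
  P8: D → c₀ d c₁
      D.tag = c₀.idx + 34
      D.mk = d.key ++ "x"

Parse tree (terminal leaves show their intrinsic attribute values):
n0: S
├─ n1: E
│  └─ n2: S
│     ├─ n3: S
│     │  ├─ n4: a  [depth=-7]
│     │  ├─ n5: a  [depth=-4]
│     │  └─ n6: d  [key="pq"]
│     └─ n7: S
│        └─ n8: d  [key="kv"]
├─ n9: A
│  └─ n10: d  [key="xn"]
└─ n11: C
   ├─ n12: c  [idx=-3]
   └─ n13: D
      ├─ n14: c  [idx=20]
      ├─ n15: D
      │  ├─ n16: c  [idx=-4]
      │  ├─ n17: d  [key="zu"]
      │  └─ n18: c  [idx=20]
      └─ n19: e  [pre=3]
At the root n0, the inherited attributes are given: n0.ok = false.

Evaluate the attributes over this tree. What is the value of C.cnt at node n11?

1

1. n0.ok = false  [given at root]
2. n1.pre = 25  [25]
3. n1.key = 23  [23]
4. n1.wid = -7  [-7]
5. n2.ok = false  [false]
6. n3.ok = true  [S₀.ok == false]
7. n4.depth = -7  [terminal]
8. n5.depth = -4  [terminal]
9. n6.key = "pq"  [terminal]
10. n3.cnt = 22  [(if S.ok then a₁.depth else a₀.depth) + 26]
11. n7.ok = false  [false]
12. n8.key = "kv"  [terminal]
13. n7.cnt = -5  [-5]
14. n2.cnt = 5  [(if S₀.ok then S₂.cnt else S₁.cnt) - 17]
15. n1.hot = 10  [E.pre - 15]
16. n9.tag = "kq"  ["kq"]
17. n10.key = "xn"  [terminal]
18. n9.ok = 1  [len(A.tag) - 1]
19. n12.idx = -3  [terminal]
20. n14.idx = 20  [terminal]
21. n16.idx = -4  [terminal]
22. n17.key = "zu"  [terminal]
23. n18.idx = 20  [terminal]
24. n15.tag = 30  [c₀.idx + 34]
25. n15.mk = "zux"  [d.key ++ "x"]
26. n19.pre = 3  [terminal]
27. n13.tag = 11  [D₁.tag * -1 + 41]
28. n13.mk = "zuxr"  [D₁.mk ++ "r"]
29. n11.cnt = 1  [len(D.mk) - 3]
30. n11.wid = false  [false]
31. n0.cnt = 15  [A.ok * 3 + 12]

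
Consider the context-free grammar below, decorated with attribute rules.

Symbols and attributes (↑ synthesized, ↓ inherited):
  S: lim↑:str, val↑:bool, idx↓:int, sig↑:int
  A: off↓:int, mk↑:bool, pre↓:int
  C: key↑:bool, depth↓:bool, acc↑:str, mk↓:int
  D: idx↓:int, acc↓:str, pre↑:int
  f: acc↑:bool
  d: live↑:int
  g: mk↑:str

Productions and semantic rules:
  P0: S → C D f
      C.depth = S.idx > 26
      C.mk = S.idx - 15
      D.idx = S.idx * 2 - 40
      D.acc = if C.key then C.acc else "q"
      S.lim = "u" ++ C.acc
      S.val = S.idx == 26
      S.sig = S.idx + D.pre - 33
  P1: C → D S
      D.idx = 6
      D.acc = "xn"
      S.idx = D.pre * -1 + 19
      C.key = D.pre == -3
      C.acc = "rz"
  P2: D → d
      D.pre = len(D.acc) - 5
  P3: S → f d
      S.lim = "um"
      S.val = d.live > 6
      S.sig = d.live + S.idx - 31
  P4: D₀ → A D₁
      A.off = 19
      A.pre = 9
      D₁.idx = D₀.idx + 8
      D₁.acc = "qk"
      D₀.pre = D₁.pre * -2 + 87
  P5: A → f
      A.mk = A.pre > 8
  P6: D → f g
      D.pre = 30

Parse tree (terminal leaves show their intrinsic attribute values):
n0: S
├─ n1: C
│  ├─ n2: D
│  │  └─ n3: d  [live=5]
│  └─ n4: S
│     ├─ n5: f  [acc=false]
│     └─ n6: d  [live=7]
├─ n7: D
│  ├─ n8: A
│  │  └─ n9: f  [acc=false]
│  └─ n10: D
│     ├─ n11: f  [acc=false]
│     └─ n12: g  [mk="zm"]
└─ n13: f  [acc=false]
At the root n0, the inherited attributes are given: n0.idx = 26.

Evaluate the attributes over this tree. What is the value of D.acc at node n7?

1. n0.idx = 26  [given at root]
2. n1.depth = false  [S.idx > 26]
3. n1.mk = 11  [S.idx - 15]
4. n2.idx = 6  [6]
5. n2.acc = "xn"  ["xn"]
6. n3.live = 5  [terminal]
7. n2.pre = -3  [len(D.acc) - 5]
8. n4.idx = 22  [D.pre * -1 + 19]
9. n5.acc = false  [terminal]
10. n6.live = 7  [terminal]
11. n4.lim = "um"  ["um"]
12. n4.val = true  [d.live > 6]
13. n4.sig = -2  [d.live + S.idx - 31]
14. n1.key = true  [D.pre == -3]
15. n1.acc = "rz"  ["rz"]
16. n7.idx = 12  [S.idx * 2 - 40]
17. n7.acc = "rz"  [if C.key then C.acc else "q"]
18. n8.off = 19  [19]
19. n8.pre = 9  [9]
20. n9.acc = false  [terminal]
21. n8.mk = true  [A.pre > 8]
22. n10.idx = 20  [D₀.idx + 8]
23. n10.acc = "qk"  ["qk"]
24. n11.acc = false  [terminal]
25. n12.mk = "zm"  [terminal]
26. n10.pre = 30  [30]
27. n7.pre = 27  [D₁.pre * -2 + 87]
28. n13.acc = false  [terminal]
29. n0.lim = "urz"  ["u" ++ C.acc]
30. n0.val = true  [S.idx == 26]
31. n0.sig = 20  [S.idx + D.pre - 33]

"rz"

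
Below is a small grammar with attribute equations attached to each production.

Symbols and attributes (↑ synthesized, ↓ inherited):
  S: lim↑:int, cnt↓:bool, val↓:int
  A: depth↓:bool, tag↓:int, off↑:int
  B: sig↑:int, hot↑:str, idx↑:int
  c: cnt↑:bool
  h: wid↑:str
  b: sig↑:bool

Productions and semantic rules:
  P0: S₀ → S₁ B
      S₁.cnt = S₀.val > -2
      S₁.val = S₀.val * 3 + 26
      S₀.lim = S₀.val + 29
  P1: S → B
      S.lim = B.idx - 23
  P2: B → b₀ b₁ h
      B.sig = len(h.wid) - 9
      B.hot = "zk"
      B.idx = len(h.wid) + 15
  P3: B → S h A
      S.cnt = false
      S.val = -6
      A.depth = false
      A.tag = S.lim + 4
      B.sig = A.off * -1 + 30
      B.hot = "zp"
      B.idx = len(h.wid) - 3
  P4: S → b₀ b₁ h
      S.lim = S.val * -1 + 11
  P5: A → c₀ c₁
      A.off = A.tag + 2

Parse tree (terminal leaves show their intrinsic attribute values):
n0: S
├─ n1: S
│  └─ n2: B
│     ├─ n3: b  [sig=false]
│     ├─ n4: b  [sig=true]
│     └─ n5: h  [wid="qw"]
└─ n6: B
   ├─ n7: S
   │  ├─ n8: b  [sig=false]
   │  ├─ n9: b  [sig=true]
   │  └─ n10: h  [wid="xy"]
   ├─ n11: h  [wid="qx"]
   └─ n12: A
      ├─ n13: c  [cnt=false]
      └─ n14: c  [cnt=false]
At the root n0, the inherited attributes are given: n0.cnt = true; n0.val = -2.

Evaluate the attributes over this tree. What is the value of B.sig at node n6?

1. n0.cnt = true  [given at root]
2. n0.val = -2  [given at root]
3. n1.cnt = false  [S₀.val > -2]
4. n1.val = 20  [S₀.val * 3 + 26]
5. n3.sig = false  [terminal]
6. n4.sig = true  [terminal]
7. n5.wid = "qw"  [terminal]
8. n2.sig = -7  [len(h.wid) - 9]
9. n2.hot = "zk"  ["zk"]
10. n2.idx = 17  [len(h.wid) + 15]
11. n1.lim = -6  [B.idx - 23]
12. n7.cnt = false  [false]
13. n7.val = -6  [-6]
14. n8.sig = false  [terminal]
15. n9.sig = true  [terminal]
16. n10.wid = "xy"  [terminal]
17. n7.lim = 17  [S.val * -1 + 11]
18. n11.wid = "qx"  [terminal]
19. n12.depth = false  [false]
20. n12.tag = 21  [S.lim + 4]
21. n13.cnt = false  [terminal]
22. n14.cnt = false  [terminal]
23. n12.off = 23  [A.tag + 2]
24. n6.sig = 7  [A.off * -1 + 30]
25. n6.hot = "zp"  ["zp"]
26. n6.idx = -1  [len(h.wid) - 3]
27. n0.lim = 27  [S₀.val + 29]

7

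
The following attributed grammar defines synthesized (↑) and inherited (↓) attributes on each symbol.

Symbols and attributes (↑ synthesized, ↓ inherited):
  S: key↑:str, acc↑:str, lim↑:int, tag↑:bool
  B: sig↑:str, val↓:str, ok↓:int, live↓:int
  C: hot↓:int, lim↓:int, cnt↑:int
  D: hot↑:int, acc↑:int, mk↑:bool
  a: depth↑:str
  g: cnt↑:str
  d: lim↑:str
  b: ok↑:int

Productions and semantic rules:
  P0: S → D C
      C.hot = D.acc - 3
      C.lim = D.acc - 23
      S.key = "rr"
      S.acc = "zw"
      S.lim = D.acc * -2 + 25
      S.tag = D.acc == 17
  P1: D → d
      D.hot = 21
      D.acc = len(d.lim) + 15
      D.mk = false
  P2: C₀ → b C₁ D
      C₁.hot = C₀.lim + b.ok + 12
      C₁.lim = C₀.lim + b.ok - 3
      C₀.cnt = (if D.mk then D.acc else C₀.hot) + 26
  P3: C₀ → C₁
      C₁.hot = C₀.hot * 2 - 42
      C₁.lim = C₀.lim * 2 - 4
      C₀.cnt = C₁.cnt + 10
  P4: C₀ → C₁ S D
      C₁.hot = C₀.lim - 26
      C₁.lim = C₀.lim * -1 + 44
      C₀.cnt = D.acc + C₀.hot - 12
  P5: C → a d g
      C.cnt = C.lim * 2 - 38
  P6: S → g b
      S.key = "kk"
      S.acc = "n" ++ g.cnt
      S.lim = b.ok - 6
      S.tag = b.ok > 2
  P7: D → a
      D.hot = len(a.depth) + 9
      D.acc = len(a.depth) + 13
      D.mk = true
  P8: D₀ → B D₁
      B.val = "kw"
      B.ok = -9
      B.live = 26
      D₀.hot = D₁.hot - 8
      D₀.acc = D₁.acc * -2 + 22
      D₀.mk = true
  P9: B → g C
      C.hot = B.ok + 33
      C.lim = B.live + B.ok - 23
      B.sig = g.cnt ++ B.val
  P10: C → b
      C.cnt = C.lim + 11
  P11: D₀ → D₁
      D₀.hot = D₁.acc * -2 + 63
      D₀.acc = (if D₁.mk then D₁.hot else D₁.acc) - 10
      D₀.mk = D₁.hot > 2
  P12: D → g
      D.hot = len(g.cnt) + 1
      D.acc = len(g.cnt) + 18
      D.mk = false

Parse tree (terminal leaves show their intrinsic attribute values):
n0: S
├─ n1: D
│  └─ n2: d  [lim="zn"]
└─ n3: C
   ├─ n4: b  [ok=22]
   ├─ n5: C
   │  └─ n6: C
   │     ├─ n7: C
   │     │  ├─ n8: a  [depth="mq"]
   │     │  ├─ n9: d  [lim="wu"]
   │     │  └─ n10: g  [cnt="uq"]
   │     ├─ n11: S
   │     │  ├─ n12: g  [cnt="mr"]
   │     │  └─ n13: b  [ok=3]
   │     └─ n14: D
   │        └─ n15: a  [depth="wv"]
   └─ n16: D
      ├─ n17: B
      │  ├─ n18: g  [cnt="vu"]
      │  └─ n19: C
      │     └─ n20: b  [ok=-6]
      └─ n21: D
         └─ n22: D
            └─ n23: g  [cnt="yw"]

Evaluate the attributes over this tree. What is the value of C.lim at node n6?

22

1. n2.lim = "zn"  [terminal]
2. n1.hot = 21  [21]
3. n1.acc = 17  [len(d.lim) + 15]
4. n1.mk = false  [false]
5. n3.hot = 14  [D.acc - 3]
6. n3.lim = -6  [D.acc - 23]
7. n4.ok = 22  [terminal]
8. n5.hot = 28  [C₀.lim + b.ok + 12]
9. n5.lim = 13  [C₀.lim + b.ok - 3]
10. n6.hot = 14  [C₀.hot * 2 - 42]
11. n6.lim = 22  [C₀.lim * 2 - 4]
12. n7.hot = -4  [C₀.lim - 26]
13. n7.lim = 22  [C₀.lim * -1 + 44]
14. n8.depth = "mq"  [terminal]
15. n9.lim = "wu"  [terminal]
16. n10.cnt = "uq"  [terminal]
17. n7.cnt = 6  [C.lim * 2 - 38]
18. n12.cnt = "mr"  [terminal]
19. n13.ok = 3  [terminal]
20. n11.key = "kk"  ["kk"]
21. n11.acc = "nmr"  ["n" ++ g.cnt]
22. n11.lim = -3  [b.ok - 6]
23. n11.tag = true  [b.ok > 2]
24. n15.depth = "wv"  [terminal]
25. n14.hot = 11  [len(a.depth) + 9]
26. n14.acc = 15  [len(a.depth) + 13]
27. n14.mk = true  [true]
28. n6.cnt = 17  [D.acc + C₀.hot - 12]
29. n5.cnt = 27  [C₁.cnt + 10]
30. n17.val = "kw"  ["kw"]
31. n17.ok = -9  [-9]
32. n17.live = 26  [26]
33. n18.cnt = "vu"  [terminal]
34. n19.hot = 24  [B.ok + 33]
35. n19.lim = -6  [B.live + B.ok - 23]
36. n20.ok = -6  [terminal]
37. n19.cnt = 5  [C.lim + 11]
38. n17.sig = "vukw"  [g.cnt ++ B.val]
39. n23.cnt = "yw"  [terminal]
40. n22.hot = 3  [len(g.cnt) + 1]
41. n22.acc = 20  [len(g.cnt) + 18]
42. n22.mk = false  [false]
43. n21.hot = 23  [D₁.acc * -2 + 63]
44. n21.acc = 10  [(if D₁.mk then D₁.hot else D₁.acc) - 10]
45. n21.mk = true  [D₁.hot > 2]
46. n16.hot = 15  [D₁.hot - 8]
47. n16.acc = 2  [D₁.acc * -2 + 22]
48. n16.mk = true  [true]
49. n3.cnt = 28  [(if D.mk then D.acc else C₀.hot) + 26]
50. n0.key = "rr"  ["rr"]
51. n0.acc = "zw"  ["zw"]
52. n0.lim = -9  [D.acc * -2 + 25]
53. n0.tag = true  [D.acc == 17]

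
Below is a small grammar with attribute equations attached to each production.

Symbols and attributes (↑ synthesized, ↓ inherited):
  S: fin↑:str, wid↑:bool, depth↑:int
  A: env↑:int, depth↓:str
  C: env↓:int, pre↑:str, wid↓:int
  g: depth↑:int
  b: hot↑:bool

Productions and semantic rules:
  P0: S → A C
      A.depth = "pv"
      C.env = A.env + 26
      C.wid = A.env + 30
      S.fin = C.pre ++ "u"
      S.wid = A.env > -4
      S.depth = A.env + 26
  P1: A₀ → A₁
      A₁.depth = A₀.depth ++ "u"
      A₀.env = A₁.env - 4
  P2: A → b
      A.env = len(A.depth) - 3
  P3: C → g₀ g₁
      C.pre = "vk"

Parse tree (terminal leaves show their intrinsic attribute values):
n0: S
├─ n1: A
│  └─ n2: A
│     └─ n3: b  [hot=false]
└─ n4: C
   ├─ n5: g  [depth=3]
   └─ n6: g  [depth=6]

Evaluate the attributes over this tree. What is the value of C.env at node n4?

22

1. n1.depth = "pv"  ["pv"]
2. n2.depth = "pvu"  [A₀.depth ++ "u"]
3. n3.hot = false  [terminal]
4. n2.env = 0  [len(A.depth) - 3]
5. n1.env = -4  [A₁.env - 4]
6. n4.env = 22  [A.env + 26]
7. n4.wid = 26  [A.env + 30]
8. n5.depth = 3  [terminal]
9. n6.depth = 6  [terminal]
10. n4.pre = "vk"  ["vk"]
11. n0.fin = "vku"  [C.pre ++ "u"]
12. n0.wid = false  [A.env > -4]
13. n0.depth = 22  [A.env + 26]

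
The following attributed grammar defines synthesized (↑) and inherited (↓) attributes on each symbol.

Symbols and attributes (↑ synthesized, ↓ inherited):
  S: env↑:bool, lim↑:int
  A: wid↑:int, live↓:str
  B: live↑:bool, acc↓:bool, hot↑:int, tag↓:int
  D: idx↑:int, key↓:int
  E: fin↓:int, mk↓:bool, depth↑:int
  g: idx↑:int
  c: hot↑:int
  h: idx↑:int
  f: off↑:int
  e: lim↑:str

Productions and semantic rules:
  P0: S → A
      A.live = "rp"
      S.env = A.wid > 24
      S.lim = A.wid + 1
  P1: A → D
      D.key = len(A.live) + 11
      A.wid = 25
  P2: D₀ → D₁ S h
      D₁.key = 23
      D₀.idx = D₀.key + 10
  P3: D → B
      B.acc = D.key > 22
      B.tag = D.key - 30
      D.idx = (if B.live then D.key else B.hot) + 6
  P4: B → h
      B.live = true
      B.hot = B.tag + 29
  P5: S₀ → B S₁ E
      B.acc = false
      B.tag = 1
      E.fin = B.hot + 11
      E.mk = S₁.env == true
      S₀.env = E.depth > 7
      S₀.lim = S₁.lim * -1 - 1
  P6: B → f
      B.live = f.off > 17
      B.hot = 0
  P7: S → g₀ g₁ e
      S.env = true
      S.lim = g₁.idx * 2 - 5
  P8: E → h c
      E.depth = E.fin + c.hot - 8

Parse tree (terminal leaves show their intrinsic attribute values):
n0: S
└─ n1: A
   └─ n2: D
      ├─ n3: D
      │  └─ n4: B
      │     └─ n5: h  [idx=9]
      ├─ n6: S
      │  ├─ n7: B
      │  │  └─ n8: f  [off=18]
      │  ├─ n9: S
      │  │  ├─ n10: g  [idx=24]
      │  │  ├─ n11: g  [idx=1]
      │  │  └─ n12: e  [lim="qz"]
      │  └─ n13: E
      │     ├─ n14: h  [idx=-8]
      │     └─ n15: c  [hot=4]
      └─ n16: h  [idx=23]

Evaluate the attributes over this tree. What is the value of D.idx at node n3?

29

1. n1.live = "rp"  ["rp"]
2. n2.key = 13  [len(A.live) + 11]
3. n3.key = 23  [23]
4. n4.acc = true  [D.key > 22]
5. n4.tag = -7  [D.key - 30]
6. n5.idx = 9  [terminal]
7. n4.live = true  [true]
8. n4.hot = 22  [B.tag + 29]
9. n3.idx = 29  [(if B.live then D.key else B.hot) + 6]
10. n7.acc = false  [false]
11. n7.tag = 1  [1]
12. n8.off = 18  [terminal]
13. n7.live = true  [f.off > 17]
14. n7.hot = 0  [0]
15. n10.idx = 24  [terminal]
16. n11.idx = 1  [terminal]
17. n12.lim = "qz"  [terminal]
18. n9.env = true  [true]
19. n9.lim = -3  [g₁.idx * 2 - 5]
20. n13.fin = 11  [B.hot + 11]
21. n13.mk = true  [S₁.env == true]
22. n14.idx = -8  [terminal]
23. n15.hot = 4  [terminal]
24. n13.depth = 7  [E.fin + c.hot - 8]
25. n6.env = false  [E.depth > 7]
26. n6.lim = 2  [S₁.lim * -1 - 1]
27. n16.idx = 23  [terminal]
28. n2.idx = 23  [D₀.key + 10]
29. n1.wid = 25  [25]
30. n0.env = true  [A.wid > 24]
31. n0.lim = 26  [A.wid + 1]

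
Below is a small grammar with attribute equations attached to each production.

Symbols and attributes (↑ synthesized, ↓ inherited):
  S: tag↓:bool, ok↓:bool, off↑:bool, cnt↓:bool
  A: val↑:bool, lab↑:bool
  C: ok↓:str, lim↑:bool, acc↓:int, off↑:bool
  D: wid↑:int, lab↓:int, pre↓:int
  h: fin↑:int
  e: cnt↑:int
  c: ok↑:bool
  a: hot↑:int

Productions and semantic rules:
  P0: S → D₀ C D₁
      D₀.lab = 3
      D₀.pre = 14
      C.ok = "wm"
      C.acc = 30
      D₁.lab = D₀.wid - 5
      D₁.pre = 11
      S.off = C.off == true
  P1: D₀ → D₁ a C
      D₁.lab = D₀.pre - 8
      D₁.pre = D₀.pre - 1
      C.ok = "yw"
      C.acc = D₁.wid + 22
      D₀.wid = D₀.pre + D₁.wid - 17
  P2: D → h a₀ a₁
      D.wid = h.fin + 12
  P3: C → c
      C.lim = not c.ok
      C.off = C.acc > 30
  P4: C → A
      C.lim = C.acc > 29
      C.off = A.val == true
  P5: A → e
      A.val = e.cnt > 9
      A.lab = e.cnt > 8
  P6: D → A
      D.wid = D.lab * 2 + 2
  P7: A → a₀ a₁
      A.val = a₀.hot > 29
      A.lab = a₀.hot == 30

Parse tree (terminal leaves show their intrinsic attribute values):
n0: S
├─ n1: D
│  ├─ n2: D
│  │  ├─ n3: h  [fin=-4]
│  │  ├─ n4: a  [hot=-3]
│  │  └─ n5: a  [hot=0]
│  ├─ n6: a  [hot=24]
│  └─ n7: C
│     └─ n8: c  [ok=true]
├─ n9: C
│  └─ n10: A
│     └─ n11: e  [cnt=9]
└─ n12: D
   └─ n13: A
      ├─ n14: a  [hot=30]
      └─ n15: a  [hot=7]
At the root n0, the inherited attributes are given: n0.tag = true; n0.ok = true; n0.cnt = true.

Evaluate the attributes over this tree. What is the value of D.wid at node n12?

1. n0.tag = true  [given at root]
2. n0.ok = true  [given at root]
3. n0.cnt = true  [given at root]
4. n1.lab = 3  [3]
5. n1.pre = 14  [14]
6. n2.lab = 6  [D₀.pre - 8]
7. n2.pre = 13  [D₀.pre - 1]
8. n3.fin = -4  [terminal]
9. n4.hot = -3  [terminal]
10. n5.hot = 0  [terminal]
11. n2.wid = 8  [h.fin + 12]
12. n6.hot = 24  [terminal]
13. n7.ok = "yw"  ["yw"]
14. n7.acc = 30  [D₁.wid + 22]
15. n8.ok = true  [terminal]
16. n7.lim = false  [not c.ok]
17. n7.off = false  [C.acc > 30]
18. n1.wid = 5  [D₀.pre + D₁.wid - 17]
19. n9.ok = "wm"  ["wm"]
20. n9.acc = 30  [30]
21. n11.cnt = 9  [terminal]
22. n10.val = false  [e.cnt > 9]
23. n10.lab = true  [e.cnt > 8]
24. n9.lim = true  [C.acc > 29]
25. n9.off = false  [A.val == true]
26. n12.lab = 0  [D₀.wid - 5]
27. n12.pre = 11  [11]
28. n14.hot = 30  [terminal]
29. n15.hot = 7  [terminal]
30. n13.val = true  [a₀.hot > 29]
31. n13.lab = true  [a₀.hot == 30]
32. n12.wid = 2  [D.lab * 2 + 2]
33. n0.off = false  [C.off == true]

2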